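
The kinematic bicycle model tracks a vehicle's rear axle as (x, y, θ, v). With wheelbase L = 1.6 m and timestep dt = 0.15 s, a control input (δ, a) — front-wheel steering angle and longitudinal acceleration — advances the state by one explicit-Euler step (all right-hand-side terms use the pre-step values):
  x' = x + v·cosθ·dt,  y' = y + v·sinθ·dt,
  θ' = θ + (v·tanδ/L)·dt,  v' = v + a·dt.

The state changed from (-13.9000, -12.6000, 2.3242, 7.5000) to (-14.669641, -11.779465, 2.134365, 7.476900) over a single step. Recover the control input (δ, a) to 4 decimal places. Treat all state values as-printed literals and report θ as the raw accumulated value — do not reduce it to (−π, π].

δ = -0.2637, a = -0.1540

a = (v'−v)/dt = (-0.023100)/0.15 = -0.1540
Δθ = θ'−θ = -0.189835;  (v·dt/L) = 7.5000·0.15/1.6 = 0.703125
tan δ = Δθ·L/(v·dt) = -0.269988  →  δ = -0.2637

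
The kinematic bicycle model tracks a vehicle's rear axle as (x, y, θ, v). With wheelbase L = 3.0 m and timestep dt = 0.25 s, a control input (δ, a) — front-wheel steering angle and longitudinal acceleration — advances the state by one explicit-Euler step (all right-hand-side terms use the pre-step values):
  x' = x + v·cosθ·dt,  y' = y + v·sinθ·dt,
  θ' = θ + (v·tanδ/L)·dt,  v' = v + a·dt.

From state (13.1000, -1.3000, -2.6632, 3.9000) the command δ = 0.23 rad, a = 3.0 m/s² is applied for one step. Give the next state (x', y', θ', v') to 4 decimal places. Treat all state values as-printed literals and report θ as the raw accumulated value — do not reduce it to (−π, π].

x' = 13.1000 + 3.9000·cos(-2.6632)·0.25 = 12.2345
y' = -1.3000 + 3.9000·sin(-2.6632)·0.25 = -1.7488
θ' = -2.6632 + (3.9000/3.0)·tan(0.23)·0.25 = -2.5871
v' = 3.9000 + 3.0000·0.25 = 4.6500

(12.2345, -1.7488, -2.5871, 4.6500)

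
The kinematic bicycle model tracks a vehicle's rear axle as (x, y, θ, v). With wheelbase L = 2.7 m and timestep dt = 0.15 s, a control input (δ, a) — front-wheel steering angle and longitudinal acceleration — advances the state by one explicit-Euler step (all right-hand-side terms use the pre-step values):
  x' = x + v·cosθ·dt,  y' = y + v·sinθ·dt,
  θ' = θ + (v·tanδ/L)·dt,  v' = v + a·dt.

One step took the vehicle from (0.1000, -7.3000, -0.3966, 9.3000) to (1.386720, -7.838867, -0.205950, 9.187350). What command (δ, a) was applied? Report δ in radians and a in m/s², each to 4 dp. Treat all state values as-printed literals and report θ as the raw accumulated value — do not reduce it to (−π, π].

δ = 0.3535, a = -0.7510

a = (v'−v)/dt = (-0.112650)/0.15 = -0.7510
Δθ = θ'−θ = 0.190650;  (v·dt/L) = 9.3000·0.15/2.7 = 0.516667
tan δ = Δθ·L/(v·dt) = 0.369000  →  δ = 0.3535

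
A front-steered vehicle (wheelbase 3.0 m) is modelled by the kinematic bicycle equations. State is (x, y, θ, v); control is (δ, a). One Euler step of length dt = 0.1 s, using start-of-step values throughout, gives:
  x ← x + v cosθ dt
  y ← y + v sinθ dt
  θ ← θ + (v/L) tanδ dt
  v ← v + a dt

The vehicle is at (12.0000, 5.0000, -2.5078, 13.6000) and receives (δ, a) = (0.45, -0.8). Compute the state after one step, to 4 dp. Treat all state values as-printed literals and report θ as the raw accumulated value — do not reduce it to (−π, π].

x' = 12.0000 + 13.6000·cos(-2.5078)·0.1 = 10.9041
y' = 5.0000 + 13.6000·sin(-2.5078)·0.1 = 4.1946
θ' = -2.5078 + (13.6000/3.0)·tan(0.45)·0.1 = -2.2888
v' = 13.6000 − 0.8000·0.1 = 13.5200

(10.9041, 4.1946, -2.2888, 13.5200)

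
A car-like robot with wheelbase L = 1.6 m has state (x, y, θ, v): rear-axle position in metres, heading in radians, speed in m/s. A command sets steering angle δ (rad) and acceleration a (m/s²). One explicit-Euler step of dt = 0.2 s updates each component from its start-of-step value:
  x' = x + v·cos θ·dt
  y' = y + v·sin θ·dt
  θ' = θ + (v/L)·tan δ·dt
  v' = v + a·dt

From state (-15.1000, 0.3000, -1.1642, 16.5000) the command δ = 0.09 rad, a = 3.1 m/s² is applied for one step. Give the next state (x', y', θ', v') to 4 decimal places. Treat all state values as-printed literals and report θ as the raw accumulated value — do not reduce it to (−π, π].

(-13.7949, -2.7310, -0.9781, 17.1200)

x' = -15.1000 + 16.5000·cos(-1.1642)·0.2 = -13.7949
y' = 0.3000 + 16.5000·sin(-1.1642)·0.2 = -2.7310
θ' = -1.1642 + (16.5000/1.6)·tan(0.09)·0.2 = -0.9781
v' = 16.5000 + 3.1000·0.2 = 17.1200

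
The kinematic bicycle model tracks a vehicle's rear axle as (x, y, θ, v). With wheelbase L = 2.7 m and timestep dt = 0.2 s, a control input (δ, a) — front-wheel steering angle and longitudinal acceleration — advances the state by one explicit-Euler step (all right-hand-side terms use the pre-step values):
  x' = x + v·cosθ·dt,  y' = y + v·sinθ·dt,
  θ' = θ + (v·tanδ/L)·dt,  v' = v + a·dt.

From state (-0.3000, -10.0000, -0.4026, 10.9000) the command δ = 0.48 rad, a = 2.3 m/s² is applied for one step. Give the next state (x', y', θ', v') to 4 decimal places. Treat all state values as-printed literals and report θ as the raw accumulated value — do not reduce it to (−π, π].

(1.7057, -10.8541, 0.0177, 11.3600)

x' = -0.3000 + 10.9000·cos(-0.4026)·0.2 = 1.7057
y' = -10.0000 + 10.9000·sin(-0.4026)·0.2 = -10.8541
θ' = -0.4026 + (10.9000/2.7)·tan(0.48)·0.2 = 0.0177
v' = 10.9000 + 2.3000·0.2 = 11.3600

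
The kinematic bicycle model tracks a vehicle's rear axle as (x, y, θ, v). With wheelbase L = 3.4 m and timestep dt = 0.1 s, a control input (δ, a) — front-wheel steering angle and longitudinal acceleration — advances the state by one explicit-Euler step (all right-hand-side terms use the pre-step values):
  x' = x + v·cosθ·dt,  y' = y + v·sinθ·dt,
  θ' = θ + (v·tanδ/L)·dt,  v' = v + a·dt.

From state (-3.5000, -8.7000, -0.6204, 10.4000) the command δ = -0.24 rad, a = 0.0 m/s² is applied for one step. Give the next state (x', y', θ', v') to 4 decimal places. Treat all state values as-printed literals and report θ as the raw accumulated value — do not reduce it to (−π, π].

(-2.6538, -9.3046, -0.6953, 10.4000)

x' = -3.5000 + 10.4000·cos(-0.6204)·0.1 = -2.6538
y' = -8.7000 + 10.4000·sin(-0.6204)·0.1 = -9.3046
θ' = -0.6204 + (10.4000/3.4)·tan(-0.24)·0.1 = -0.6953
v' = 10.4000 + 0.0000·0.1 = 10.4000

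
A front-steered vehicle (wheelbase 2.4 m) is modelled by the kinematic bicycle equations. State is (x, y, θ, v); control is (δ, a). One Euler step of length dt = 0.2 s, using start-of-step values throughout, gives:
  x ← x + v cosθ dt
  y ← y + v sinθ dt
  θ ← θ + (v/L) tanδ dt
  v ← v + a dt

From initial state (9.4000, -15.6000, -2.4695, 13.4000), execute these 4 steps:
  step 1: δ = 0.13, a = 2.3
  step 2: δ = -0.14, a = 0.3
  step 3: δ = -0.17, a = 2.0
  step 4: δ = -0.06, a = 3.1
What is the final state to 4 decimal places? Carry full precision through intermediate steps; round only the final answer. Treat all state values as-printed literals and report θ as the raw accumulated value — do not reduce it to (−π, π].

(0.6294, -22.2500, -2.7571, 14.9400)

after step 1 (δ=0.13, a=2.3): (7.302845, -17.268635, -2.323510, 13.860000)
after step 2 (δ=-0.14, a=0.3): (5.407846, -19.291741, -2.486275, 13.920000)
after step 3 (δ=-0.17, a=2.0): (3.200539, -20.988342, -2.685397, 14.320000)
after step 4 (δ=-0.06, a=3.1): (0.629427, -22.250038, -2.757083, 14.940000)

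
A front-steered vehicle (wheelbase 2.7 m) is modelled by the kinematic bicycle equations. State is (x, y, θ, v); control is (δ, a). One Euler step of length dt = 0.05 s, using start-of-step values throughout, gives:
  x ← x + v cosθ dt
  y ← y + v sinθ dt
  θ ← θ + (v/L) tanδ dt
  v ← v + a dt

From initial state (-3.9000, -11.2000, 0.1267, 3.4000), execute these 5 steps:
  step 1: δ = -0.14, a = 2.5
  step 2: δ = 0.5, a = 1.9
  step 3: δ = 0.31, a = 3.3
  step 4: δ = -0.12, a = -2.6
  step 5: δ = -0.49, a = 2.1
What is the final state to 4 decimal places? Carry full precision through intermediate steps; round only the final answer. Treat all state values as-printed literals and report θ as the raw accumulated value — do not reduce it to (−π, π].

(-3.0109, -11.0669, 0.1304, 3.7600)

after step 1 (δ=-0.14, a=2.5): (-3.731363, -11.178519, 0.117827, 3.525000)
after step 2 (δ=0.5, a=1.9): (-3.556335, -11.157800, 0.153489, 3.620000)
after step 3 (δ=0.31, a=3.3): (-3.377463, -11.130127, 0.174962, 3.785000)
after step 4 (δ=-0.12, a=-2.6): (-3.191102, -11.097184, 0.166511, 3.655000)
after step 5 (δ=-0.49, a=2.1): (-3.010879, -11.066895, 0.130408, 3.760000)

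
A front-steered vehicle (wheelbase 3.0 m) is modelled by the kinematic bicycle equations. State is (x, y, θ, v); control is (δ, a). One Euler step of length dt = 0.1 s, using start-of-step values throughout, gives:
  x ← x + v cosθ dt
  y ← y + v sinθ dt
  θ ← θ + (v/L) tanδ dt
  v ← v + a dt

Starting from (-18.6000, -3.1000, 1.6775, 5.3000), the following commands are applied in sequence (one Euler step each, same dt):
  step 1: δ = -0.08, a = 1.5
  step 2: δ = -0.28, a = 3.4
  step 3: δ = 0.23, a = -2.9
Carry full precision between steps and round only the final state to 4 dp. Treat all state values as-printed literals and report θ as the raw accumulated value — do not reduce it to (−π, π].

(-18.7301, -1.4518, 1.6563, 5.5000)

after step 1 (δ=-0.08, a=1.5): (-18.656446, -2.573014, 1.663336, 5.450000)
after step 2 (δ=-0.28, a=3.4): (-18.706808, -2.030346, 1.611097, 5.790000)
after step 3 (δ=0.23, a=-2.9): (-18.730136, -1.451816, 1.656287, 5.500000)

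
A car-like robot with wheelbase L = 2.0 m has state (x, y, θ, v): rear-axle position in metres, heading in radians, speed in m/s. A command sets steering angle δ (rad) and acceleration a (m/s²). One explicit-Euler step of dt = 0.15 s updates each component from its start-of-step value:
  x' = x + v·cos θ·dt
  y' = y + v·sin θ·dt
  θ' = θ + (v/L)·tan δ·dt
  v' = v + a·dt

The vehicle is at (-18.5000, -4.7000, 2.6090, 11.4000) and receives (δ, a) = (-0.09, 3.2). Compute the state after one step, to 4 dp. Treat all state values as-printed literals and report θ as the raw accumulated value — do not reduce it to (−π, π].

(-19.9732, -3.8317, 2.5318, 11.8800)

x' = -18.5000 + 11.4000·cos(2.6090)·0.15 = -19.9732
y' = -4.7000 + 11.4000·sin(2.6090)·0.15 = -3.8317
θ' = 2.6090 + (11.4000/2.0)·tan(-0.09)·0.15 = 2.5318
v' = 11.4000 + 3.2000·0.15 = 11.8800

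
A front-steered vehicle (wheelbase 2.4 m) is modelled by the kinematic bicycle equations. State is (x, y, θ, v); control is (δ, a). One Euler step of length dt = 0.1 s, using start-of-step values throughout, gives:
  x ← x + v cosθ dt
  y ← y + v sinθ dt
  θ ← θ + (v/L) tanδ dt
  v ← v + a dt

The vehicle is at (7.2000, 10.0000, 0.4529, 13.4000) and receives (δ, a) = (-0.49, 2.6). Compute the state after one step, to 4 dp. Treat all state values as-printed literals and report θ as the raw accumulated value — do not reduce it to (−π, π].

x' = 7.2000 + 13.4000·cos(0.4529)·0.1 = 8.4049
y' = 10.0000 + 13.4000·sin(0.4529)·0.1 = 10.5864
θ' = 0.4529 + (13.4000/2.4)·tan(-0.49)·0.1 = 0.1551
v' = 13.4000 + 2.6000·0.1 = 13.6600

(8.4049, 10.5864, 0.1551, 13.6600)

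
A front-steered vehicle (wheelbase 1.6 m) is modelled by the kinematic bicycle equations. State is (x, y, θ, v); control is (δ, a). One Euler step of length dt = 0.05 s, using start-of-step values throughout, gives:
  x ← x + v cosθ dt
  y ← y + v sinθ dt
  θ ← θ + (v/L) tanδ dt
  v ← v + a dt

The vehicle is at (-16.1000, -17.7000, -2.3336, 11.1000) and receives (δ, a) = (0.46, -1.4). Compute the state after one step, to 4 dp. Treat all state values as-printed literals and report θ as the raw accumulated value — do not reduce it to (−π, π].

x' = -16.1000 + 11.1000·cos(-2.3336)·0.05 = -16.4835
y' = -17.7000 + 11.1000·sin(-2.3336)·0.05 = -18.1012
θ' = -2.3336 + (11.1000/1.6)·tan(0.46)·0.05 = -2.1617
v' = 11.1000 − 1.4000·0.05 = 11.0300

(-16.4835, -18.1012, -2.1617, 11.0300)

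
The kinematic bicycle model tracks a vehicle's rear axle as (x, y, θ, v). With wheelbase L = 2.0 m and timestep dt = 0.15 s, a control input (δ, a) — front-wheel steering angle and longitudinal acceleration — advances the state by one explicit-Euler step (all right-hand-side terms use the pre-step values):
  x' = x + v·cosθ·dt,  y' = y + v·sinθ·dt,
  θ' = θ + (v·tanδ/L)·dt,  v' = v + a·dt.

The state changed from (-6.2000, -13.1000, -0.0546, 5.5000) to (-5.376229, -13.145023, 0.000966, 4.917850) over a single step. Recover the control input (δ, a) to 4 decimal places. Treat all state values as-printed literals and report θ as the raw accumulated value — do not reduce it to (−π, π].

δ = 0.1339, a = -3.8810

a = (v'−v)/dt = (-0.582150)/0.15 = -3.8810
Δθ = θ'−θ = 0.055566;  (v·dt/L) = 5.5000·0.15/2.0 = 0.412500
tan δ = Δθ·L/(v·dt) = 0.134705  →  δ = 0.1339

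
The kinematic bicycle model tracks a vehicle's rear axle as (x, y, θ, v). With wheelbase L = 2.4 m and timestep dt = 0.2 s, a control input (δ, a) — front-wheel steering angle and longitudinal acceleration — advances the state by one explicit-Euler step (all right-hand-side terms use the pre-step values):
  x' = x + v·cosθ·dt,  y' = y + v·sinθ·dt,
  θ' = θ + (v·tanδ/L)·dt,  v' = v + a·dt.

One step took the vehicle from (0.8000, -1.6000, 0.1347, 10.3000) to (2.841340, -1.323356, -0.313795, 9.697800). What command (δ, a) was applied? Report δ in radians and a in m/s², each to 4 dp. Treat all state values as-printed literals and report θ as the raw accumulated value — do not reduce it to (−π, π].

a = (v'−v)/dt = (-0.602200)/0.2 = -3.0110
Δθ = θ'−θ = -0.448495;  (v·dt/L) = 10.3000·0.2/2.4 = 0.858333
tan δ = Δθ·L/(v·dt) = -0.522518  →  δ = -0.4815

δ = -0.4815, a = -3.0110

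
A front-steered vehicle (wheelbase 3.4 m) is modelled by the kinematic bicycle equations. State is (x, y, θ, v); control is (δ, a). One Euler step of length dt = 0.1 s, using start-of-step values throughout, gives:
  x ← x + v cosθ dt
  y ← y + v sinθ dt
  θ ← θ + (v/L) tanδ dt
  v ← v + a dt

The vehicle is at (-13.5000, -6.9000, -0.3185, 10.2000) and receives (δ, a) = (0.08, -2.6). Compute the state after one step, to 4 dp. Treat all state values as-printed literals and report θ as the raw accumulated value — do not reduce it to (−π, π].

x' = -13.5000 + 10.2000·cos(-0.3185)·0.1 = -12.5313
y' = -6.9000 + 10.2000·sin(-0.3185)·0.1 = -7.2194
θ' = -0.3185 + (10.2000/3.4)·tan(0.08)·0.1 = -0.2944
v' = 10.2000 − 2.6000·0.1 = 9.9400

(-12.5313, -7.2194, -0.2944, 9.9400)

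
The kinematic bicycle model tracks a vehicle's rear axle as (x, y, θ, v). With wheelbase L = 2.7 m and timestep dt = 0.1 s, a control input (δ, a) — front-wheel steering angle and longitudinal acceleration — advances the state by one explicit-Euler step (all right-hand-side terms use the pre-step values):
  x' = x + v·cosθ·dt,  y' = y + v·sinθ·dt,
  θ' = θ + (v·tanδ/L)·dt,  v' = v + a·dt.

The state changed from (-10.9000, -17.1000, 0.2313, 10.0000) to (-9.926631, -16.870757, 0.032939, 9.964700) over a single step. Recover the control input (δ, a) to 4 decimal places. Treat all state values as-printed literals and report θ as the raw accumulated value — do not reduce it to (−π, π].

δ = -0.4917, a = -0.3530

a = (v'−v)/dt = (-0.035300)/0.1 = -0.3530
Δθ = θ'−θ = -0.198361;  (v·dt/L) = 10.0000·0.1/2.7 = 0.370370
tan δ = Δθ·L/(v·dt) = -0.535575  →  δ = -0.4917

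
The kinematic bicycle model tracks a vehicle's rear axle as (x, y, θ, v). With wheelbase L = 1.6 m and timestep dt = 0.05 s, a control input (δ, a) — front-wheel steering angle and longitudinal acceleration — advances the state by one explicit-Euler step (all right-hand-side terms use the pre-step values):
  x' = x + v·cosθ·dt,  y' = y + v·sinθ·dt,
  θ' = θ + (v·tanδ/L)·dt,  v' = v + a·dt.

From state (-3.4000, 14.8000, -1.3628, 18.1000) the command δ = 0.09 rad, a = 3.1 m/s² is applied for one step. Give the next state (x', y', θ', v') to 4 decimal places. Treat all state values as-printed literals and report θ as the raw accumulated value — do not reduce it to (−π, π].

x' = -3.4000 + 18.1000·cos(-1.3628)·0.05 = -3.2131
y' = 14.8000 + 18.1000·sin(-1.3628)·0.05 = 13.9145
θ' = -1.3628 + (18.1000/1.6)·tan(0.09)·0.05 = -1.3118
v' = 18.1000 + 3.1000·0.05 = 18.2550

(-3.2131, 13.9145, -1.3118, 18.2550)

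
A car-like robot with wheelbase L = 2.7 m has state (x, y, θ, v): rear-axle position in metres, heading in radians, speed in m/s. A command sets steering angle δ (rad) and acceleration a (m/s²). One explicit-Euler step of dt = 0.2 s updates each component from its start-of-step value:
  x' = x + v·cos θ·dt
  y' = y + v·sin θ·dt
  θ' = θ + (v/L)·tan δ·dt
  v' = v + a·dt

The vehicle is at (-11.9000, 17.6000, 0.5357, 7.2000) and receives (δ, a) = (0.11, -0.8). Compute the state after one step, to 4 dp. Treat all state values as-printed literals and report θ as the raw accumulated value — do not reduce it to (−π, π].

x' = -11.9000 + 7.2000·cos(0.5357)·0.2 = -10.6617
y' = 17.6000 + 7.2000·sin(0.5357)·0.2 = 18.3350
θ' = 0.5357 + (7.2000/2.7)·tan(0.11)·0.2 = 0.5946
v' = 7.2000 − 0.8000·0.2 = 7.0400

(-10.6617, 18.3350, 0.5946, 7.0400)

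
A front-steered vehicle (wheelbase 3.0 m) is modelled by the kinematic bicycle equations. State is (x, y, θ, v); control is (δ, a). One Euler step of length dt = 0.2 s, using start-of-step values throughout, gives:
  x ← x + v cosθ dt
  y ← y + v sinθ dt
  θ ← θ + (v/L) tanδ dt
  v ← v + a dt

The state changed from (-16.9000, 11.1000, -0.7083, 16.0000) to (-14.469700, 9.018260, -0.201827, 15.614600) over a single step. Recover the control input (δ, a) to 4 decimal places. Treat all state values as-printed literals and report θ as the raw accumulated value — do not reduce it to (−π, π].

a = (v'−v)/dt = (-0.385400)/0.2 = -1.9270
Δθ = θ'−θ = 0.506473;  (v·dt/L) = 16.0000·0.2/3.0 = 1.066667
tan δ = Δθ·L/(v·dt) = 0.474818  →  δ = 0.4433

δ = 0.4433, a = -1.9270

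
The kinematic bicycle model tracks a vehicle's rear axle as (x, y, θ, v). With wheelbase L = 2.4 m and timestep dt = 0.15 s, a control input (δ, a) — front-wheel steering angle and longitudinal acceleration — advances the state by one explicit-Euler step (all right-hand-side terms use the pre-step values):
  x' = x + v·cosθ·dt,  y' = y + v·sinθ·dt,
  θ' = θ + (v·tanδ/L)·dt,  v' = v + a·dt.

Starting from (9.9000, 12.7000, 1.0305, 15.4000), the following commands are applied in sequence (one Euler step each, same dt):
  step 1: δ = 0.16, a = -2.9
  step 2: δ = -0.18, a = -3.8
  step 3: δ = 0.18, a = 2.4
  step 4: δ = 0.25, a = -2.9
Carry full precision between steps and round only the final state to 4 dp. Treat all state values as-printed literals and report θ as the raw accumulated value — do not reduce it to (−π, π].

(13.9137, 20.6422, 1.4148, 14.3200)

after step 1 (δ=0.16, a=-2.9): (11.088241, 14.680955, 1.185828, 14.965000)
after step 2 (δ=-0.18, a=-3.8): (11.931212, 16.761412, 1.015629, 14.395000)
after step 3 (δ=0.18, a=2.4): (13.069321, 18.596370, 1.179345, 14.755000)
after step 4 (δ=0.25, a=-2.9): (13.913743, 20.642201, 1.414818, 14.320000)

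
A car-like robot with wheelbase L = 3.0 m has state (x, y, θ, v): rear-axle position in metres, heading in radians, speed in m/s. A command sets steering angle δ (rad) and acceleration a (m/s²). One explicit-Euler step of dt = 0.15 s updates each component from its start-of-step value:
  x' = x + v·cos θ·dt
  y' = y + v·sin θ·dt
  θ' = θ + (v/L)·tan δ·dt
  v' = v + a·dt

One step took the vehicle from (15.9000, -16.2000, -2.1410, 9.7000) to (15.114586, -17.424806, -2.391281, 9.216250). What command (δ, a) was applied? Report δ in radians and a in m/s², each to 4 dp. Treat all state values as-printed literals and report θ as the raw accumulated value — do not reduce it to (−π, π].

δ = -0.4764, a = -3.2250

a = (v'−v)/dt = (-0.483750)/0.15 = -3.2250
Δθ = θ'−θ = -0.250281;  (v·dt/L) = 9.7000·0.15/3.0 = 0.485000
tan δ = Δθ·L/(v·dt) = -0.516043  →  δ = -0.4764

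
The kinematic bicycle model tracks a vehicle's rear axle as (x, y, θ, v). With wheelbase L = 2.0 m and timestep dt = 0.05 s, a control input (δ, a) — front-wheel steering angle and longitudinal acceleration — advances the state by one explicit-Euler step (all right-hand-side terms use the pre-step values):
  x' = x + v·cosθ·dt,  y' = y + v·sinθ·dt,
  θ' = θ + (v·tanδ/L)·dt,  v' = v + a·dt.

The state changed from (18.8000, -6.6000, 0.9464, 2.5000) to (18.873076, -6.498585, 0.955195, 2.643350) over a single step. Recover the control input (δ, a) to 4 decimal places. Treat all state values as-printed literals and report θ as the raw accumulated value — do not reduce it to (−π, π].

δ = 0.1398, a = 2.8670

a = (v'−v)/dt = (0.143350)/0.05 = 2.8670
Δθ = θ'−θ = 0.008795;  (v·dt/L) = 2.5000·0.05/2.0 = 0.062500
tan δ = Δθ·L/(v·dt) = 0.140720  →  δ = 0.1398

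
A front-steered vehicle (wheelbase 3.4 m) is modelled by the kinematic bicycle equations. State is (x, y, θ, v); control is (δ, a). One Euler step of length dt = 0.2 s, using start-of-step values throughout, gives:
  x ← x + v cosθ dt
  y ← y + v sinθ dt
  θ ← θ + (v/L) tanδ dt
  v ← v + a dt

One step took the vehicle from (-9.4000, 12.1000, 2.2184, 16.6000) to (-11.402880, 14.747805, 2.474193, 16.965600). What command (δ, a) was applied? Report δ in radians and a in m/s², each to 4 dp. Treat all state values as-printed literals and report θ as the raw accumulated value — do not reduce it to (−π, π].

δ = 0.2562, a = 1.8280

a = (v'−v)/dt = (0.365600)/0.2 = 1.8280
Δθ = θ'−θ = 0.255793;  (v·dt/L) = 16.6000·0.2/3.4 = 0.976471
tan δ = Δθ·L/(v·dt) = 0.261957  →  δ = 0.2562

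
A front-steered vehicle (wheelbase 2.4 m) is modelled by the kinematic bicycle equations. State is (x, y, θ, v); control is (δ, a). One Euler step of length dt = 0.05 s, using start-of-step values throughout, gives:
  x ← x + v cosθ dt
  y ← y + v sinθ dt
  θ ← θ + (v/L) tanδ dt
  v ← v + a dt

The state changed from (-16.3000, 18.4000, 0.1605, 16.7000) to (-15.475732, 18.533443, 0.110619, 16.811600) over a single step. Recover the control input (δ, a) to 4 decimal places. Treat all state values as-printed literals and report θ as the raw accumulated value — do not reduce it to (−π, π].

δ = -0.1424, a = 2.2320

a = (v'−v)/dt = (0.111600)/0.05 = 2.2320
Δθ = θ'−θ = -0.049881;  (v·dt/L) = 16.7000·0.05/2.4 = 0.347917
tan δ = Δθ·L/(v·dt) = -0.143371  →  δ = -0.1424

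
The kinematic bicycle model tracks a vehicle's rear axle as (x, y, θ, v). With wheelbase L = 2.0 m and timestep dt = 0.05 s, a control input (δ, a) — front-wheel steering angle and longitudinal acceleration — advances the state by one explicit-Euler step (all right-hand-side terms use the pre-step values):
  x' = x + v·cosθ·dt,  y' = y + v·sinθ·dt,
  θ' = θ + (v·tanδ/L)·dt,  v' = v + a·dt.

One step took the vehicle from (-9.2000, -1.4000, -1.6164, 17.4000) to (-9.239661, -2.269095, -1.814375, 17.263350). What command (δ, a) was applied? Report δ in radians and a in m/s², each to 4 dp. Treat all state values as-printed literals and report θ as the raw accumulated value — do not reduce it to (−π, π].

δ = -0.4271, a = -2.7330

a = (v'−v)/dt = (-0.136650)/0.05 = -2.7330
Δθ = θ'−θ = -0.197975;  (v·dt/L) = 17.4000·0.05/2.0 = 0.435000
tan δ = Δθ·L/(v·dt) = -0.455115  →  δ = -0.4271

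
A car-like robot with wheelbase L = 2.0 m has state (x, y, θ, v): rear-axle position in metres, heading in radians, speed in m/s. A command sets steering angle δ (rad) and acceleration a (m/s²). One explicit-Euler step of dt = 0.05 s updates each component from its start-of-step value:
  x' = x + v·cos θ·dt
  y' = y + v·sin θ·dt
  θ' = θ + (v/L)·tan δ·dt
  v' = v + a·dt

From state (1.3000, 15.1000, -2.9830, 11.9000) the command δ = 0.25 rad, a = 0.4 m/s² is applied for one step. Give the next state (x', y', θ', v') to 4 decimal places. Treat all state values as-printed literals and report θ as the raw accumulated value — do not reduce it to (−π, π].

x' = 1.3000 + 11.9000·cos(-2.9830)·0.05 = 0.7125
y' = 15.1000 + 11.9000·sin(-2.9830)·0.05 = 15.0060
θ' = -2.9830 + (11.9000/2.0)·tan(0.25)·0.05 = -2.9070
v' = 11.9000 + 0.4000·0.05 = 11.9200

(0.7125, 15.0060, -2.9070, 11.9200)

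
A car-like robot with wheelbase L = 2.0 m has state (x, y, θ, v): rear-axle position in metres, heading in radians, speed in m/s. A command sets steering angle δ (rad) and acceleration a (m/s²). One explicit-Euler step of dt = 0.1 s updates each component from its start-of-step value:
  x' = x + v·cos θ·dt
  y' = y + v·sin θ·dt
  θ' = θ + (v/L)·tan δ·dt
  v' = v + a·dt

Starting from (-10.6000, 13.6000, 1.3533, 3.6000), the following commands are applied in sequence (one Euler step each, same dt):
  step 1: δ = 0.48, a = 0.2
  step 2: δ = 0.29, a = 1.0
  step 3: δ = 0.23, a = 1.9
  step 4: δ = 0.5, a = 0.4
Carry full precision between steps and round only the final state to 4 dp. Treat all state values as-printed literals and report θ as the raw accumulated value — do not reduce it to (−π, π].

after step 1 (δ=0.48, a=0.2): (-10.522317, 13.951519, 1.447010, 3.620000)
after step 2 (δ=0.29, a=1.0): (-10.477621, 14.310749, 1.501023, 3.720000)
after step 3 (δ=0.23, a=1.9): (-10.451686, 14.681844, 1.544573, 3.910000)
after step 4 (δ=0.5, a=0.4): (-10.441434, 15.072709, 1.651375, 3.950000)

(-10.4414, 15.0727, 1.6514, 3.9500)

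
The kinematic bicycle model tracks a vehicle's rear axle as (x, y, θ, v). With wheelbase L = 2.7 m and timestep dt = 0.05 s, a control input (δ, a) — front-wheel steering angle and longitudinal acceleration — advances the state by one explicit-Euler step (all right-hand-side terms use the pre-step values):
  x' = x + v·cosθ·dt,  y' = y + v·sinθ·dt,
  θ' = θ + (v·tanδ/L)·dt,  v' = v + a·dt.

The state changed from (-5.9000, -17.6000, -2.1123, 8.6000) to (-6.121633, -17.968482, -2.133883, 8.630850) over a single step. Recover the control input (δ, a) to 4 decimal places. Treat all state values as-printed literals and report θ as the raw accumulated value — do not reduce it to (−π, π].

δ = -0.1347, a = 0.6170

a = (v'−v)/dt = (0.030850)/0.05 = 0.6170
Δθ = θ'−θ = -0.021583;  (v·dt/L) = 8.6000·0.05/2.7 = 0.159259
tan δ = Δθ·L/(v·dt) = -0.135521  →  δ = -0.1347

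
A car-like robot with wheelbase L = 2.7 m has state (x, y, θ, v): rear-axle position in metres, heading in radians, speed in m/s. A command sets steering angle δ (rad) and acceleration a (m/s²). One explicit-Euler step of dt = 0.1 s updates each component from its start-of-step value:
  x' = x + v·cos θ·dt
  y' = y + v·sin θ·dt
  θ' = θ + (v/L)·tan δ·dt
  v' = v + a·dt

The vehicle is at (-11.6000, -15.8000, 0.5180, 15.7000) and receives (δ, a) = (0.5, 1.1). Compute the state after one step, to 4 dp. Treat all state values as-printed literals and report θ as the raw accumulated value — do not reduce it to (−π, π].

x' = -11.6000 + 15.7000·cos(0.5180)·0.1 = -10.2360
y' = -15.8000 + 15.7000·sin(0.5180)·0.1 = -15.0226
θ' = 0.5180 + (15.7000/2.7)·tan(0.5)·0.1 = 0.8357
v' = 15.7000 + 1.1000·0.1 = 15.8100

(-10.2360, -15.0226, 0.8357, 15.8100)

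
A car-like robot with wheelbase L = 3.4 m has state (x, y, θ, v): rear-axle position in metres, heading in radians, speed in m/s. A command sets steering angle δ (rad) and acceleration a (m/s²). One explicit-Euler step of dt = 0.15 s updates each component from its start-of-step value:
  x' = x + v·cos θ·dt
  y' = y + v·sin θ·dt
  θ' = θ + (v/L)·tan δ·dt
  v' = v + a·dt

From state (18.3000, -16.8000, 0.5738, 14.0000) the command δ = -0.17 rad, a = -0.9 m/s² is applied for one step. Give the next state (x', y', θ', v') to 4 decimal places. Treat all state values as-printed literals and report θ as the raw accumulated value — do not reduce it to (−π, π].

x' = 18.3000 + 14.0000·cos(0.5738)·0.15 = 20.0637
y' = -16.8000 + 14.0000·sin(0.5738)·0.15 = -15.6601
θ' = 0.5738 + (14.0000/3.4)·tan(-0.17)·0.15 = 0.4678
v' = 14.0000 − 0.9000·0.15 = 13.8650

(20.0637, -15.6601, 0.4678, 13.8650)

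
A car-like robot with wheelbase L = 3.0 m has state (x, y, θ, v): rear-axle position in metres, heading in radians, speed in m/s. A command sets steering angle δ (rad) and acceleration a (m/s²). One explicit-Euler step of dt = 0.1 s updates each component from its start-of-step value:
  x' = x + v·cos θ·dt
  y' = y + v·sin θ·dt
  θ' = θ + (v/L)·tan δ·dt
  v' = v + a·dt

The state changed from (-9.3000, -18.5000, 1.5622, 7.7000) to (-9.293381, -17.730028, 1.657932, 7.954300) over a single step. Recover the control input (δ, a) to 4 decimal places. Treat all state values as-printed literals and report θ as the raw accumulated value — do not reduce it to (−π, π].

a = (v'−v)/dt = (0.254300)/0.1 = 2.5430
Δθ = θ'−θ = 0.095732;  (v·dt/L) = 7.7000·0.1/3.0 = 0.256667
tan δ = Δθ·L/(v·dt) = 0.372982  →  δ = 0.3570

δ = 0.3570, a = 2.5430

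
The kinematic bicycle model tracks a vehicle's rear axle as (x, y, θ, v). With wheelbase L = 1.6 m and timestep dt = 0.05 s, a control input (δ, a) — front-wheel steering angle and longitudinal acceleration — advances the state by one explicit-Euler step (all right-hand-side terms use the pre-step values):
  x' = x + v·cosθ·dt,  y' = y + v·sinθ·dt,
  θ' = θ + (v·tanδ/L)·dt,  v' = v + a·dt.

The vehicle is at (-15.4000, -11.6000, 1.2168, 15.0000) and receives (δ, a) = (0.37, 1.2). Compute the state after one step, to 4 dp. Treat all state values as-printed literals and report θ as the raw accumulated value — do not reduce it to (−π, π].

(-15.1400, -10.8965, 1.3986, 15.0600)

x' = -15.4000 + 15.0000·cos(1.2168)·0.05 = -15.1400
y' = -11.6000 + 15.0000·sin(1.2168)·0.05 = -10.8965
θ' = 1.2168 + (15.0000/1.6)·tan(0.37)·0.05 = 1.3986
v' = 15.0000 + 1.2000·0.05 = 15.0600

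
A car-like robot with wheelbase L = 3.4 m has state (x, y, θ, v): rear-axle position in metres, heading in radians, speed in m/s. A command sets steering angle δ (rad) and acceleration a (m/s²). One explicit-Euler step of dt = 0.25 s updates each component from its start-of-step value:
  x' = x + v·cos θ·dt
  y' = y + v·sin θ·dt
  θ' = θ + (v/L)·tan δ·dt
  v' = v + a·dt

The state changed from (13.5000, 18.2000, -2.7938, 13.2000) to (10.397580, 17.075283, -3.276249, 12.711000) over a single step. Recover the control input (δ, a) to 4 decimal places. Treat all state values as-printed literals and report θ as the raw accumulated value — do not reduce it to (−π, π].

δ = -0.4613, a = -1.9560

a = (v'−v)/dt = (-0.489000)/0.25 = -1.9560
Δθ = θ'−θ = -0.482449;  (v·dt/L) = 13.2000·0.25/3.4 = 0.970588
tan δ = Δθ·L/(v·dt) = -0.497069  →  δ = -0.4613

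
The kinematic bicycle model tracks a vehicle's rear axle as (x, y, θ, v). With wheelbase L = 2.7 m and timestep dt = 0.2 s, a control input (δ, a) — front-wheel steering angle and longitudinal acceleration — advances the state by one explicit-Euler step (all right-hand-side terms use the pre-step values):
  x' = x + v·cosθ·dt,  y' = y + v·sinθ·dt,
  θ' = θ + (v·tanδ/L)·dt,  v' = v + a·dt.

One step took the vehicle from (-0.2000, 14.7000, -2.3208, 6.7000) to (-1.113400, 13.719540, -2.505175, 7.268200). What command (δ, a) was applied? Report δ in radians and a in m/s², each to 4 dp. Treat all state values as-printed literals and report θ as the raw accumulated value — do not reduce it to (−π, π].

δ = -0.3557, a = 2.8410

a = (v'−v)/dt = (0.568200)/0.2 = 2.8410
Δθ = θ'−θ = -0.184375;  (v·dt/L) = 6.7000·0.2/2.7 = 0.496296
tan δ = Δθ·L/(v·dt) = -0.371502  →  δ = -0.3557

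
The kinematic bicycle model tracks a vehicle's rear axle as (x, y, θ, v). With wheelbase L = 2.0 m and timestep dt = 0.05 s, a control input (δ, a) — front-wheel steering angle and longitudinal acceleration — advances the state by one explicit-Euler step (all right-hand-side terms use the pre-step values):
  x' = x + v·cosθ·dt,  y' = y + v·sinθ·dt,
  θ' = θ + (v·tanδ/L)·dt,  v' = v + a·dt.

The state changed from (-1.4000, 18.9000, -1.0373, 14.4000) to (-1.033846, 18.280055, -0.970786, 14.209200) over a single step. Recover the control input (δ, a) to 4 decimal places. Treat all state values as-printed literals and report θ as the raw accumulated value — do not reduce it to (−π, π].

a = (v'−v)/dt = (-0.190800)/0.05 = -3.8160
Δθ = θ'−θ = 0.066514;  (v·dt/L) = 14.4000·0.05/2.0 = 0.360000
tan δ = Δθ·L/(v·dt) = 0.184761  →  δ = 0.1827

δ = 0.1827, a = -3.8160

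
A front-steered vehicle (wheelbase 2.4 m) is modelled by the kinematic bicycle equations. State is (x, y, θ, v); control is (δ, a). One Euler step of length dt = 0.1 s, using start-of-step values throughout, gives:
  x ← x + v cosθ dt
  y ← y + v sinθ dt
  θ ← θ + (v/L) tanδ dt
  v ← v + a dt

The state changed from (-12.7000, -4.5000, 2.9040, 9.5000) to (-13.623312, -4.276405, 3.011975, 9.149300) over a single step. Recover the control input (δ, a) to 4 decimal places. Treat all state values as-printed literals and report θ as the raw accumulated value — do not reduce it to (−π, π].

a = (v'−v)/dt = (-0.350700)/0.1 = -3.5070
Δθ = θ'−θ = 0.107975;  (v·dt/L) = 9.5000·0.1/2.4 = 0.395833
tan δ = Δθ·L/(v·dt) = 0.272779  →  δ = 0.2663

δ = 0.2663, a = -3.5070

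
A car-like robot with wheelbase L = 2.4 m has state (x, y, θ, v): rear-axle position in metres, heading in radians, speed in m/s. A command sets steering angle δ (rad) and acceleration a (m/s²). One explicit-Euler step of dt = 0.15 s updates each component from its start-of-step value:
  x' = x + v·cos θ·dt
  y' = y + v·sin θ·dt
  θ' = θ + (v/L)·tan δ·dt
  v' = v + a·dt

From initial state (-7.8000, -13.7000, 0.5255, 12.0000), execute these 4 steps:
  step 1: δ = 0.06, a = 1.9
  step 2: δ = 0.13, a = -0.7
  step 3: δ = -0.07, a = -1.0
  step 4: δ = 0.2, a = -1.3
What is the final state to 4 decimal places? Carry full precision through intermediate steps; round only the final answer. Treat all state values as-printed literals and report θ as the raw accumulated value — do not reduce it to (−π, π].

(-1.7898, -9.6210, 0.7700, 11.8350)

after step 1 (δ=0.06, a=1.9): (-6.242868, -12.797038, 0.570554, 12.285000)
after step 2 (δ=0.13, a=-0.7): (-4.692006, -11.801772, 0.670936, 12.180000)
after step 3 (δ=-0.07, a=-1.0): (-3.261027, -10.665890, 0.617561, 12.030000)
after step 4 (δ=0.2, a=-1.3): (-1.789830, -9.620997, 0.769974, 11.835000)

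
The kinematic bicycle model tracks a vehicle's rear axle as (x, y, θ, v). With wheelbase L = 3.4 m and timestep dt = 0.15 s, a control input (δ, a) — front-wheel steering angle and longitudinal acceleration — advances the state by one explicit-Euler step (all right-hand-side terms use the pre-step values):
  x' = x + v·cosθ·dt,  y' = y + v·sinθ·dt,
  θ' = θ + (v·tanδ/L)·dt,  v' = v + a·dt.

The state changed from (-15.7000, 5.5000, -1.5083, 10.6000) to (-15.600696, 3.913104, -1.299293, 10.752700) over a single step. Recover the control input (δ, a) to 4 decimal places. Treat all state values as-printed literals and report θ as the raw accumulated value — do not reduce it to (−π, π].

δ = 0.4203, a = 1.0180

a = (v'−v)/dt = (0.152700)/0.15 = 1.0180
Δθ = θ'−θ = 0.209007;  (v·dt/L) = 10.6000·0.15/3.4 = 0.467647
tan δ = Δθ·L/(v·dt) = 0.446933  →  δ = 0.4203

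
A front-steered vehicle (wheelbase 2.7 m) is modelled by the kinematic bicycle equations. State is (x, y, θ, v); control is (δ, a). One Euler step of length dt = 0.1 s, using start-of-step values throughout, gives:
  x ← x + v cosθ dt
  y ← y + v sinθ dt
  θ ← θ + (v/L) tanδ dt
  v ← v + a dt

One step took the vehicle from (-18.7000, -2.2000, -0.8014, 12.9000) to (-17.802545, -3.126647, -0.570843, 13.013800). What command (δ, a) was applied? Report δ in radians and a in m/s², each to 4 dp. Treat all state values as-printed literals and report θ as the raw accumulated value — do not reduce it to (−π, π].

a = (v'−v)/dt = (0.113800)/0.1 = 1.1380
Δθ = θ'−θ = 0.230557;  (v·dt/L) = 12.9000·0.1/2.7 = 0.477778
tan δ = Δθ·L/(v·dt) = 0.482561  →  δ = 0.4496

δ = 0.4496, a = 1.1380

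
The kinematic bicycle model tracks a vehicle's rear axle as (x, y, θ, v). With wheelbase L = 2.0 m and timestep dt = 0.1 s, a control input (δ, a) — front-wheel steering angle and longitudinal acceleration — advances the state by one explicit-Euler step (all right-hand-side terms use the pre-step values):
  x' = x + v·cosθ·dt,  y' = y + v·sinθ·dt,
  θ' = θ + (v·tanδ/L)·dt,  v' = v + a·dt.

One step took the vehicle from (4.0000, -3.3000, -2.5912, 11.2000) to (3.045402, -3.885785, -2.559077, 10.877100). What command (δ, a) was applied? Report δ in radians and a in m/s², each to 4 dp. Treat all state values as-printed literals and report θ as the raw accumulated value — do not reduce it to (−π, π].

a = (v'−v)/dt = (-0.322900)/0.1 = -3.2290
Δθ = θ'−θ = 0.032123;  (v·dt/L) = 11.2000·0.1/2.0 = 0.560000
tan δ = Δθ·L/(v·dt) = 0.057363  →  δ = 0.0573

δ = 0.0573, a = -3.2290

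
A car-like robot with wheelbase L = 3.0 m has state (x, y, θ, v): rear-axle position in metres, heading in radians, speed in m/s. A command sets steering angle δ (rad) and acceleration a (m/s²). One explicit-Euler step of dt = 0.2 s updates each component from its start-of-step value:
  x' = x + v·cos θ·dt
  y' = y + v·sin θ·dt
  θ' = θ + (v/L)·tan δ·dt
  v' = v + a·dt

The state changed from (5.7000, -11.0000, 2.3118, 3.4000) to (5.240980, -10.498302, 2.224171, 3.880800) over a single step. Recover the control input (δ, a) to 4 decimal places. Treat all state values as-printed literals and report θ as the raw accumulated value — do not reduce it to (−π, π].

δ = -0.3689, a = 2.4040

a = (v'−v)/dt = (0.480800)/0.2 = 2.4040
Δθ = θ'−θ = -0.087629;  (v·dt/L) = 3.4000·0.2/3.0 = 0.226667
tan δ = Δθ·L/(v·dt) = -0.386599  →  δ = -0.3689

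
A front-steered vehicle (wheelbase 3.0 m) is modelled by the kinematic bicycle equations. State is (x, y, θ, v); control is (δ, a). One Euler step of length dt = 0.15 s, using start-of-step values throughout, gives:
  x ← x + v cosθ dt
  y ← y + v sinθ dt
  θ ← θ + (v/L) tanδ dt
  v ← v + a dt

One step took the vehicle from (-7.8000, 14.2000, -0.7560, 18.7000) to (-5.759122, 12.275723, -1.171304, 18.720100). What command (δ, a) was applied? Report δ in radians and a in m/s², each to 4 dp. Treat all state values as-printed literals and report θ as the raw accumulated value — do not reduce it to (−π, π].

a = (v'−v)/dt = (0.020100)/0.15 = 0.1340
Δθ = θ'−θ = -0.415304;  (v·dt/L) = 18.7000·0.15/3.0 = 0.935000
tan δ = Δθ·L/(v·dt) = -0.444175  →  δ = -0.4180

δ = -0.4180, a = 0.1340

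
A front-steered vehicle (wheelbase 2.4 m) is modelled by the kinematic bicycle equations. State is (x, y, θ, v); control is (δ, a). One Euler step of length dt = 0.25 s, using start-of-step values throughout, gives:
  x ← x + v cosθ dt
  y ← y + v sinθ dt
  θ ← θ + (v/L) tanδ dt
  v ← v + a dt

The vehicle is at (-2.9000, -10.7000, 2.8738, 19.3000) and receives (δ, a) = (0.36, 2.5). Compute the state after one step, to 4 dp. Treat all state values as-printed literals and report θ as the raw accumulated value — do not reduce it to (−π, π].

(-7.5530, -9.4233, 3.6305, 19.9250)

x' = -2.9000 + 19.3000·cos(2.8738)·0.25 = -7.5530
y' = -10.7000 + 19.3000·sin(2.8738)·0.25 = -9.4233
θ' = 2.8738 + (19.3000/2.4)·tan(0.36)·0.25 = 3.6305
v' = 19.3000 + 2.5000·0.25 = 19.9250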